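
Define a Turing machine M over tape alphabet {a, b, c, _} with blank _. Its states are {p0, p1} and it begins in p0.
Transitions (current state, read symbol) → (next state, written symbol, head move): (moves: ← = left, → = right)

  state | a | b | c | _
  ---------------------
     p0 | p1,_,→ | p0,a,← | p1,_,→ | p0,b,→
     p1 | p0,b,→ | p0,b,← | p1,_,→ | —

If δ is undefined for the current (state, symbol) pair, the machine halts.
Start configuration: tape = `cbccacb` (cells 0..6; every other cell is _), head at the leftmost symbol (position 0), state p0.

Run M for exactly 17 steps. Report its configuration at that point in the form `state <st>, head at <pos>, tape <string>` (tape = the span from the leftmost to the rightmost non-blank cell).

state p0, head at 3, tape b_b__aaa

state=p0 head=0 tape=_[c]bccacb   (p0,c)→(p1,_,→)
state=p1 head=1 tape=__[b]ccacb   (p1,b)→(p0,b,←)
state=p0 head=0 tape=_[_]bccacb   (p0,_)→(p0,b,→)
state=p0 head=1 tape=_b[b]ccacb   (p0,b)→(p0,a,←)
state=p0 head=0 tape=_[b]accacb   (p0,b)→(p0,a,←)
state=p0 head=-1 tape=[_]aaccacb   (p0,_)→(p0,b,→)
state=p0 head=0 tape=b[a]accacb   (p0,a)→(p1,_,→)
state=p1 head=1 tape=b_[a]ccacb   (p1,a)→(p0,b,→)
state=p0 head=2 tape=b_b[c]cacb   (p0,c)→(p1,_,→)
state=p1 head=3 tape=b_b_[c]acb   (p1,c)→(p1,_,→)
state=p1 head=4 tape=b_b__[a]cb   (p1,a)→(p0,b,→)
state=p0 head=5 tape=b_b__b[c]b   (p0,c)→(p1,_,→)
state=p1 head=6 tape=b_b__b_[b]   (p1,b)→(p0,b,←)
state=p0 head=5 tape=b_b__b[_]b   (p0,_)→(p0,b,→)
state=p0 head=6 tape=b_b__bb[b]   (p0,b)→(p0,a,←)
state=p0 head=5 tape=b_b__b[b]a   (p0,b)→(p0,a,←)
state=p0 head=4 tape=b_b__[b]aa   (p0,b)→(p0,a,←)
state=p0 head=3 tape=b_b_[_]aaa
After 17 steps: state p0, head at 3, tape b_b__aaa.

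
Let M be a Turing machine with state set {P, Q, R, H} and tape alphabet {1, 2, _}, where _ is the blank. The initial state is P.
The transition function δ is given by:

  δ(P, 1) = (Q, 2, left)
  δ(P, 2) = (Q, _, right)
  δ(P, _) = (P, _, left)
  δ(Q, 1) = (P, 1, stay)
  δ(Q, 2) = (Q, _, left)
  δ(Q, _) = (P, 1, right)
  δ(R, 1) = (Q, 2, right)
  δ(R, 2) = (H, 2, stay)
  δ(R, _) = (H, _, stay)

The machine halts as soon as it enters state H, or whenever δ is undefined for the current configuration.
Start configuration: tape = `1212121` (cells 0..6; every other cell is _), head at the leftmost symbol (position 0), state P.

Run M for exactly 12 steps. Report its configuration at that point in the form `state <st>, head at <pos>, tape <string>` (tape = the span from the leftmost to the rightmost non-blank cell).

state Q, head at -1, tape 1___12121

P | __[1]212121   read 1 → write 2, move left, go to Q
Q | _[_]2212121   read _ → write 1, move right, go to P
P | _1[2]212121   read 2 → write _, move right, go to Q
Q | _1_[2]12121   read 2 → write _, move left, go to Q
Q | _1[_]_12121   read _ → write 1, move right, go to P
P | _11[_]12121   read _ → write _, move left, go to P
P | _1[1]_12121   read 1 → write 2, move left, go to Q
Q | _[1]2_12121   read 1 → write 1, move stay, go to P
P | _[1]2_12121   read 1 → write 2, move left, go to Q
Q | [_]22_12121   read _ → write 1, move right, go to P
P | 1[2]2_12121   read 2 → write _, move right, go to Q
Q | 1_[2]_12121   read 2 → write _, move left, go to Q
Q | 1[_]__12121
After 12 steps: state Q, head at -1, tape 1___12121.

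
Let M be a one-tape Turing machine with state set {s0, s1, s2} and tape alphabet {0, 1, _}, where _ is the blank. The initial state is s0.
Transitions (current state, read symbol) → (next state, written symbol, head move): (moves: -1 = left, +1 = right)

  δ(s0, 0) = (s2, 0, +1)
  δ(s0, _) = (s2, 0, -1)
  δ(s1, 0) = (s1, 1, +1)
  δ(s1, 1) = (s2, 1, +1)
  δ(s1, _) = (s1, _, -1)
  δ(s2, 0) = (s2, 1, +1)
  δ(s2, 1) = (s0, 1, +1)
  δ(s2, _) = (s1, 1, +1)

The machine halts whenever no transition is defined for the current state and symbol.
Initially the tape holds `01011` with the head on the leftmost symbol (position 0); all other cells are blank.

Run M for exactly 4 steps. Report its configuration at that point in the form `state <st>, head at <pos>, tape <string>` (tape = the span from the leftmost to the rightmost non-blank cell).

state s0, head at 4, tape 01011

s0 | [0]1011   read 0 → write 0, move +1, go to s2
s2 | 0[1]011   read 1 → write 1, move +1, go to s0
s0 | 01[0]11   read 0 → write 0, move +1, go to s2
s2 | 010[1]1   read 1 → write 1, move +1, go to s0
s0 | 0101[1]
After 4 steps: state s0, head at 4, tape 01011.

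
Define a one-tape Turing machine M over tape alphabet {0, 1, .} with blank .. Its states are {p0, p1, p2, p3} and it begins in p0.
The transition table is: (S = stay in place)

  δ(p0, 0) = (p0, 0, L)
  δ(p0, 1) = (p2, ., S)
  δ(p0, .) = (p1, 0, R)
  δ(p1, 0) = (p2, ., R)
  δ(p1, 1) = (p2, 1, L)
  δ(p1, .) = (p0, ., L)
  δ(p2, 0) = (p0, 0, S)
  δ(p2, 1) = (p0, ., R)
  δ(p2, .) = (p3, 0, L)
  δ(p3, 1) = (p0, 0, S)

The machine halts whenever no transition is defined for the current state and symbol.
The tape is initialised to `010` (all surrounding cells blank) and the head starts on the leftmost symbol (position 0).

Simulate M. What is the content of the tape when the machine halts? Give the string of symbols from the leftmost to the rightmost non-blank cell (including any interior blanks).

0.0.0

state=p0 head=0 tape=.[0]10.   (p0,0)→(p0,0,L)
state=p0 head=-1 tape=[.]010.   (p0,.)→(p1,0,R)
state=p1 head=0 tape=0[0]10.   (p1,0)→(p2,.,R)
state=p2 head=1 tape=0.[1]0.   (p2,1)→(p0,.,R)
state=p0 head=2 tape=0..[0].   (p0,0)→(p0,0,L)
state=p0 head=1 tape=0.[.]0.   (p0,.)→(p1,0,R)
state=p1 head=2 tape=0.0[0].   (p1,0)→(p2,.,R)
state=p2 head=3 tape=0.0.[.]   (p2,.)→(p3,0,L)
state=p3 head=2 tape=0.0[.]0
The non-blank tape span at halt is 0.0.0.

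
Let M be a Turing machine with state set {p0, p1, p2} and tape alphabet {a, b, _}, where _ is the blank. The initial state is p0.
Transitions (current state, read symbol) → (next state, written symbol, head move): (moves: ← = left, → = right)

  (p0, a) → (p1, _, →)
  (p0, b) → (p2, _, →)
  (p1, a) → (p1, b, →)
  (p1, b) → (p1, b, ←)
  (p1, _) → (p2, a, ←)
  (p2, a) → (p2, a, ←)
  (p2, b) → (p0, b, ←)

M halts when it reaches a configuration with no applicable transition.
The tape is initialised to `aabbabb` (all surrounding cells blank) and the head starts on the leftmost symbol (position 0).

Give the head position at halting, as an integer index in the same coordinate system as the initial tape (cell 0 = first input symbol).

-1

state=p0 head=0 tape=_[a]abbabb   (p0,a)→(p1,_,→)
state=p1 head=1 tape=__[a]bbabb   (p1,a)→(p1,b,→)
state=p1 head=2 tape=__b[b]babb   (p1,b)→(p1,b,←)
state=p1 head=1 tape=__[b]bbabb   (p1,b)→(p1,b,←)
state=p1 head=0 tape=_[_]bbbabb   (p1,_)→(p2,a,←)
state=p2 head=-1 tape=[_]abbbabb
At halt the head is at cell -1.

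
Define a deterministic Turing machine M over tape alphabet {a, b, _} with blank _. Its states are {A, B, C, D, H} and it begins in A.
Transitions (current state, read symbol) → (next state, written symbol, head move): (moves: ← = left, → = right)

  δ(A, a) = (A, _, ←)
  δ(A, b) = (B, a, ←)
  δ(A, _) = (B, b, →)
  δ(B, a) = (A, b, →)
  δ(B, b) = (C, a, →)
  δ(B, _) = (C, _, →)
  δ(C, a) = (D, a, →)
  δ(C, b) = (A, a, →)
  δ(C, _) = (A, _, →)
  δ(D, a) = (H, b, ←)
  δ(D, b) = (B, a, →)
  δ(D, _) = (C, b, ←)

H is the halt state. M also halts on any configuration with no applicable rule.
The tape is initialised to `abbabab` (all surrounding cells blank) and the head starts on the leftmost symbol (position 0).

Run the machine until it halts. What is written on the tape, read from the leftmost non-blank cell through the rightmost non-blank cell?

b_aaaabb

A | _[a]bbabab   read a → write _, move ←, go to A
A | [_]_bbabab   read _ → write b, move →, go to B
B | b[_]bbabab   read _ → write _, move →, go to C
C | b_[b]babab   read b → write a, move →, go to A
A | b_a[b]abab   read b → write a, move ←, go to B
B | b_[a]aabab   read a → write b, move →, go to A
A | b_b[a]abab   read a → write _, move ←, go to A
A | b_[b]_abab   read b → write a, move ←, go to B
B | b[_]a_abab   read _ → write _, move →, go to C
C | b_[a]_abab   read a → write a, move →, go to D
D | b_a[_]abab   read _ → write b, move ←, go to C
C | b_[a]babab   read a → write a, move →, go to D
D | b_a[b]abab   read b → write a, move →, go to B
B | b_aa[a]bab   read a → write b, move →, go to A
A | b_aab[b]ab   read b → write a, move ←, go to B
B | b_aa[b]aab   read b → write a, move →, go to C
C | b_aaa[a]ab   read a → write a, move →, go to D
D | b_aaaa[a]b   read a → write b, move ←, go to H
H | b_aaa[a]bb
The non-blank tape span at halt is b_aaaabb.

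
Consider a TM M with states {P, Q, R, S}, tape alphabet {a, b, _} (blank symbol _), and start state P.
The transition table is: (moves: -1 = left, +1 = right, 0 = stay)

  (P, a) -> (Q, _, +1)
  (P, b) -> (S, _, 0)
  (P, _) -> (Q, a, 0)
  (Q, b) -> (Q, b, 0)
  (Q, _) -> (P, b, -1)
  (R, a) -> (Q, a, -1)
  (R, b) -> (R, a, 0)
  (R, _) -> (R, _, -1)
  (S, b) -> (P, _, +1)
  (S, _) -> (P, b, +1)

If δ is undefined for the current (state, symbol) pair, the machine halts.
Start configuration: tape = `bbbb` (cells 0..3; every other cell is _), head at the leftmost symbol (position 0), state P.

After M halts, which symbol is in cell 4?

a

state=P head=0 tape=[b]bbb_   (P,b)→(S,_,0)
state=S head=0 tape=[_]bbb_   (S,_)→(P,b,+1)
state=P head=1 tape=b[b]bb_   (P,b)→(S,_,0)
state=S head=1 tape=b[_]bb_   (S,_)→(P,b,+1)
state=P head=2 tape=bb[b]b_   (P,b)→(S,_,0)
state=S head=2 tape=bb[_]b_   (S,_)→(P,b,+1)
state=P head=3 tape=bbb[b]_   (P,b)→(S,_,0)
state=S head=3 tape=bbb[_]_   (S,_)→(P,b,+1)
state=P head=4 tape=bbbb[_]   (P,_)→(Q,a,0)
state=Q head=4 tape=bbbb[a]
Cell 4 holds a when M halts.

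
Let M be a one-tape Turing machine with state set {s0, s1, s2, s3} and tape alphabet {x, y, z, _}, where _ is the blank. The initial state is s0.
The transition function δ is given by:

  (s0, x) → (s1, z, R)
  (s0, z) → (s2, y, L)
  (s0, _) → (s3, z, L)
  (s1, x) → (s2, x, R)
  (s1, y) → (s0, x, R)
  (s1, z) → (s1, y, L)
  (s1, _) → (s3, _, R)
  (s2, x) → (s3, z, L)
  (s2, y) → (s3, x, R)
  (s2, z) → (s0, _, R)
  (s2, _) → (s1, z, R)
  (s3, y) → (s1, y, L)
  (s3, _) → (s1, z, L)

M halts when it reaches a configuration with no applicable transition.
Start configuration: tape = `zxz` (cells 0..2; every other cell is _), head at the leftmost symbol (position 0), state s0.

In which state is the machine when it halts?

s0 | _[z]xz___   read z → write y, move L, go to s2
s2 | [_]yxz___   read _ → write z, move R, go to s1
s1 | z[y]xz___   read y → write x, move R, go to s0
s0 | zx[x]z___   read x → write z, move R, go to s1
s1 | zxz[z]___   read z → write y, move L, go to s1
s1 | zx[z]y___   read z → write y, move L, go to s1
s1 | z[x]yy___   read x → write x, move R, go to s2
s2 | zx[y]y___   read y → write x, move R, go to s3
s3 | zxx[y]___   read y → write y, move L, go to s1
s1 | zx[x]y___   read x → write x, move R, go to s2
s2 | zxx[y]___   read y → write x, move R, go to s3
s3 | zxxx[_]__   read _ → write z, move L, go to s1
s1 | zxx[x]z__   read x → write x, move R, go to s2
s2 | zxxx[z]__   read z → write _, move R, go to s0
s0 | zxxx_[_]_   read _ → write z, move L, go to s3
s3 | zxxx[_]z_   read _ → write z, move L, go to s1
s1 | zxx[x]zz_   read x → write x, move R, go to s2
s2 | zxxx[z]z_   read z → write _, move R, go to s0
s0 | zxxx_[z]_   read z → write y, move L, go to s2
s2 | zxxx[_]y_   read _ → write z, move R, go to s1
s1 | zxxxz[y]_   read y → write x, move R, go to s0
s0 | zxxxzx[_]   read _ → write z, move L, go to s3
s3 | zxxxz[x]z
No transition is defined for (s3, x); M halts in state s3.

s3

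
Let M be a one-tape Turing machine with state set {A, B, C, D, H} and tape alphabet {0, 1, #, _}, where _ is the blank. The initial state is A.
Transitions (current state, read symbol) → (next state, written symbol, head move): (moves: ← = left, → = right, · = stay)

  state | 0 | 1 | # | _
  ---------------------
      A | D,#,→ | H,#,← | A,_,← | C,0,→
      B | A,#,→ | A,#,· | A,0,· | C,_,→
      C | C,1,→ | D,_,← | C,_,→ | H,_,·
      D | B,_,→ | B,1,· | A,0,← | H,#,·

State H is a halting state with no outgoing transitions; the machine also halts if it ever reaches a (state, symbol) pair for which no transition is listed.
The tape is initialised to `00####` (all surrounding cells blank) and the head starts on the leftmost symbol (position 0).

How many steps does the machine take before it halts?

state=A head=0 tape=[0]0####   (A,0)→(D,#,→)
state=D head=1 tape=#[0]####   (D,0)→(B,_,→)
state=B head=2 tape=#_[#]###   (B,#)→(A,0,·)
state=A head=2 tape=#_[0]###   (A,0)→(D,#,→)
state=D head=3 tape=#_#[#]##   (D,#)→(A,0,←)
state=A head=2 tape=#_[#]0##   (A,#)→(A,_,←)
state=A head=1 tape=#[_]_0##   (A,_)→(C,0,→)
state=C head=2 tape=#0[_]0##   (C,_)→(H,_,·)
state=H head=2 tape=#0[_]0##
M halts after 8 transitions.

8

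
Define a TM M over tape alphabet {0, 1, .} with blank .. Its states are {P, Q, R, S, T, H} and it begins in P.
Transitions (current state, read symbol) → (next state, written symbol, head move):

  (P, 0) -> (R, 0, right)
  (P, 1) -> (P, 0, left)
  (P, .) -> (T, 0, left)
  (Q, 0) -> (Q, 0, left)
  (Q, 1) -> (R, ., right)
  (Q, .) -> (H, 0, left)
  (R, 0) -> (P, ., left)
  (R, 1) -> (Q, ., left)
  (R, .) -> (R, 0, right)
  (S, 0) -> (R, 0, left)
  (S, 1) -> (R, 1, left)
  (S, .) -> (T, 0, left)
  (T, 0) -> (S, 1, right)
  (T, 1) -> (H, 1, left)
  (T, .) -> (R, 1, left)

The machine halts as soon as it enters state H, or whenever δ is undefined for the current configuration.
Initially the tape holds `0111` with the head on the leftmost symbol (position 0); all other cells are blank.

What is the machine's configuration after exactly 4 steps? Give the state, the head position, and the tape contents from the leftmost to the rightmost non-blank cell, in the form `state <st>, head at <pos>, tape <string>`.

state H, head at -2, tape 00.11

state=P head=0 tape=..[0]111   (P,0)→(R,0,right)
state=R head=1 tape=..0[1]11   (R,1)→(Q,.,left)
state=Q head=0 tape=..[0].11   (Q,0)→(Q,0,left)
state=Q head=-1 tape=.[.]0.11   (Q,.)→(H,0,left)
state=H head=-2 tape=[.]00.11
After 4 steps: state H, head at -2, tape 00.11.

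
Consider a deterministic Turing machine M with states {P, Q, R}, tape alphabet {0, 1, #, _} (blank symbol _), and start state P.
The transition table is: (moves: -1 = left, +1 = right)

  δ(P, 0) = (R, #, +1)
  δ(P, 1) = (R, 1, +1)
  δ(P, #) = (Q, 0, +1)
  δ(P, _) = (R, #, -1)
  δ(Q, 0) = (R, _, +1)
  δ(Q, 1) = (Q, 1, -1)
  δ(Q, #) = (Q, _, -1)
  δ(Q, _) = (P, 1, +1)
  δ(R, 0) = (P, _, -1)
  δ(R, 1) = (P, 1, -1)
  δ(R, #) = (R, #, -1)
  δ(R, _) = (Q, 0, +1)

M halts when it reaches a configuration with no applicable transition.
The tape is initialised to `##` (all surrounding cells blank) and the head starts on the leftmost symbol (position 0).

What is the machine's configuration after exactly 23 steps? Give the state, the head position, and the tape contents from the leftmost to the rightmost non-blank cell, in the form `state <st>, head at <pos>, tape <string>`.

state=P head=0 tape=[#]#__   (P,#)→(Q,0,+1)
state=Q head=1 tape=0[#]__   (Q,#)→(Q,_,-1)
state=Q head=0 tape=[0]___   (Q,0)→(R,_,+1)
state=R head=1 tape=_[_]__   (R,_)→(Q,0,+1)
state=Q head=2 tape=_0[_]_   (Q,_)→(P,1,+1)
state=P head=3 tape=_01[_]   (P,_)→(R,#,-1)
state=R head=2 tape=_0[1]#   (R,1)→(P,1,-1)
state=P head=1 tape=_[0]1#   (P,0)→(R,#,+1)
state=R head=2 tape=_#[1]#   (R,1)→(P,1,-1)
state=P head=1 tape=_[#]1#   (P,#)→(Q,0,+1)
state=Q head=2 tape=_0[1]#   (Q,1)→(Q,1,-1)
state=Q head=1 tape=_[0]1#   (Q,0)→(R,_,+1)
state=R head=2 tape=__[1]#   (R,1)→(P,1,-1)
state=P head=1 tape=_[_]1#   (P,_)→(R,#,-1)
state=R head=0 tape=[_]#1#   (R,_)→(Q,0,+1)
state=Q head=1 tape=0[#]1#   (Q,#)→(Q,_,-1)
state=Q head=0 tape=[0]_1#   (Q,0)→(R,_,+1)
state=R head=1 tape=_[_]1#   (R,_)→(Q,0,+1)
state=Q head=2 tape=_0[1]#   (Q,1)→(Q,1,-1)
state=Q head=1 tape=_[0]1#   (Q,0)→(R,_,+1)
state=R head=2 tape=__[1]#   (R,1)→(P,1,-1)
state=P head=1 tape=_[_]1#   (P,_)→(R,#,-1)
state=R head=0 tape=[_]#1#   (R,_)→(Q,0,+1)
state=Q head=1 tape=0[#]1#
After 23 steps: state Q, head at 1, tape 0#1#.

state Q, head at 1, tape 0#1#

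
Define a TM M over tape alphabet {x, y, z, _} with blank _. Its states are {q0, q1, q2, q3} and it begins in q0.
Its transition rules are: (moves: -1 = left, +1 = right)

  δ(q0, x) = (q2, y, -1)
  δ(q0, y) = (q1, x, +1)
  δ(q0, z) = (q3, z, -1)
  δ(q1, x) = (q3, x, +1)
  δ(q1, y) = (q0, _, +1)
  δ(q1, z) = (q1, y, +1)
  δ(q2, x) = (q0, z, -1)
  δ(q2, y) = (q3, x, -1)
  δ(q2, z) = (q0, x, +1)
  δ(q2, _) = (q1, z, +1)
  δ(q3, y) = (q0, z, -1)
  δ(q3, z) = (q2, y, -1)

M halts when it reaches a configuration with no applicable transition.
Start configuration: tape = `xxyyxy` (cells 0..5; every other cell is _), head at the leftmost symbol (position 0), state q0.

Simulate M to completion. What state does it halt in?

q1

state=q0 head=0 tape=_[x]xyyxy_   (q0,x)→(q2,y,-1)
state=q2 head=-1 tape=[_]yxyyxy_   (q2,_)→(q1,z,+1)
state=q1 head=0 tape=z[y]xyyxy_   (q1,y)→(q0,_,+1)
state=q0 head=1 tape=z_[x]yyxy_   (q0,x)→(q2,y,-1)
state=q2 head=0 tape=z[_]yyyxy_   (q2,_)→(q1,z,+1)
state=q1 head=1 tape=zz[y]yyxy_   (q1,y)→(q0,_,+1)
state=q0 head=2 tape=zz_[y]yxy_   (q0,y)→(q1,x,+1)
state=q1 head=3 tape=zz_x[y]xy_   (q1,y)→(q0,_,+1)
state=q0 head=4 tape=zz_x_[x]y_   (q0,x)→(q2,y,-1)
state=q2 head=3 tape=zz_x[_]yy_   (q2,_)→(q1,z,+1)
state=q1 head=4 tape=zz_xz[y]y_   (q1,y)→(q0,_,+1)
state=q0 head=5 tape=zz_xz_[y]_   (q0,y)→(q1,x,+1)
state=q1 head=6 tape=zz_xz_x[_]
No transition is defined for (q1, _); M halts in state q1.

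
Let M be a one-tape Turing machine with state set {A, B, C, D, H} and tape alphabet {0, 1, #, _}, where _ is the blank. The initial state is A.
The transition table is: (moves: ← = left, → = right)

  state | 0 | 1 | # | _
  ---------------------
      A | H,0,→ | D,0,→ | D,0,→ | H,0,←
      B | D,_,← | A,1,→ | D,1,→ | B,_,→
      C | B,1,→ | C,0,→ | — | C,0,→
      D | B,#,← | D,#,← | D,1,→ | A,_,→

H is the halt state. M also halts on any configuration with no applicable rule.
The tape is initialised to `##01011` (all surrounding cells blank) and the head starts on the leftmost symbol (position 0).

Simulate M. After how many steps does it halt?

27

state=A head=0 tape=[#]#01011__   (A,#)→(D,0,→)
state=D head=1 tape=0[#]01011__   (D,#)→(D,1,→)
state=D head=2 tape=01[0]1011__   (D,0)→(B,#,←)
state=B head=1 tape=0[1]#1011__   (B,1)→(A,1,→)
state=A head=2 tape=01[#]1011__   (A,#)→(D,0,→)
state=D head=3 tape=010[1]011__   (D,1)→(D,#,←)
state=D head=2 tape=01[0]#011__   (D,0)→(B,#,←)
state=B head=1 tape=0[1]##011__   (B,1)→(A,1,→)
state=A head=2 tape=01[#]#011__   (A,#)→(D,0,→)
state=D head=3 tape=010[#]011__   (D,#)→(D,1,→)
state=D head=4 tape=0101[0]11__   (D,0)→(B,#,←)
state=B head=3 tape=010[1]#11__   (B,1)→(A,1,→)
state=A head=4 tape=0101[#]11__   (A,#)→(D,0,→)
state=D head=5 tape=01010[1]1__   (D,1)→(D,#,←)
state=D head=4 tape=0101[0]#1__   (D,0)→(B,#,←)
state=B head=3 tape=010[1]##1__   (B,1)→(A,1,→)
state=A head=4 tape=0101[#]#1__   (A,#)→(D,0,→)
state=D head=5 tape=01010[#]1__   (D,#)→(D,1,→)
state=D head=6 tape=010101[1]__   (D,1)→(D,#,←)
state=D head=5 tape=01010[1]#__   (D,1)→(D,#,←)
state=D head=4 tape=0101[0]##__   (D,0)→(B,#,←)
state=B head=3 tape=010[1]###__   (B,1)→(A,1,→)
state=A head=4 tape=0101[#]##__   (A,#)→(D,0,→)
state=D head=5 tape=01010[#]#__   (D,#)→(D,1,→)
state=D head=6 tape=010101[#]__   (D,#)→(D,1,→)
state=D head=7 tape=0101011[_]_   (D,_)→(A,_,→)
state=A head=8 tape=0101011_[_]   (A,_)→(H,0,←)
state=H head=7 tape=0101011[_]0
M halts after 27 transitions.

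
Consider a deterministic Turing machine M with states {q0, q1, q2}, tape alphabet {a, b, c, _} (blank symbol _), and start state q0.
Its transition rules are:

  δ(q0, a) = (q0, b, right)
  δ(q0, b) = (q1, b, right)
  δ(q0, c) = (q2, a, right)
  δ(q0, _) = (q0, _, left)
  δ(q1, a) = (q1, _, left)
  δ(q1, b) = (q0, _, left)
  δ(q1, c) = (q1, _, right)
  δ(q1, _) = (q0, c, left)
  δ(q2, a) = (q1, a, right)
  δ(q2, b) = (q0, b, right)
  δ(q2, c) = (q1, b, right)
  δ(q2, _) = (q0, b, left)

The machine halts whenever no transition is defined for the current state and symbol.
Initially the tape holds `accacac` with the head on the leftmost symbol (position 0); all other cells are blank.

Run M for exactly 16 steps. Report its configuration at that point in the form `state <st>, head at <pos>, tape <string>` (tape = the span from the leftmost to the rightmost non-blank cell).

state q1, head at 2, tape bbcccac

q0 | [a]ccacac   read a → write b, move right, go to q0
q0 | b[c]cacac   read c → write a, move right, go to q2
q2 | ba[c]acac   read c → write b, move right, go to q1
q1 | bab[a]cac   read a → write _, move left, go to q1
q1 | ba[b]_cac   read b → write _, move left, go to q0
q0 | b[a]__cac   read a → write b, move right, go to q0
q0 | bb[_]_cac   read _ → write _, move left, go to q0
q0 | b[b]__cac   read b → write b, move right, go to q1
q1 | bb[_]_cac   read _ → write c, move left, go to q0
q0 | b[b]c_cac   read b → write b, move right, go to q1
q1 | bb[c]_cac   read c → write _, move right, go to q1
q1 | bb_[_]cac   read _ → write c, move left, go to q0
q0 | bb[_]ccac   read _ → write _, move left, go to q0
q0 | b[b]_ccac   read b → write b, move right, go to q1
q1 | bb[_]ccac   read _ → write c, move left, go to q0
q0 | b[b]cccac   read b → write b, move right, go to q1
q1 | bb[c]ccac
After 16 steps: state q1, head at 2, tape bbcccac.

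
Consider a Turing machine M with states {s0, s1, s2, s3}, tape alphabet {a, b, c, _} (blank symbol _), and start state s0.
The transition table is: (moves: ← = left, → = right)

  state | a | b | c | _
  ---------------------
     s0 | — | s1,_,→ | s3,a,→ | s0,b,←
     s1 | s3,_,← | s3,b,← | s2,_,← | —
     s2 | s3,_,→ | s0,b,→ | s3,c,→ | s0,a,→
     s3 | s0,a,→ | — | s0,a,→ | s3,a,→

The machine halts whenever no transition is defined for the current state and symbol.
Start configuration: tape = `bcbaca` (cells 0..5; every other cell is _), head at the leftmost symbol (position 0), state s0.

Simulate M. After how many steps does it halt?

4

s0 | [b]cbaca   read b → write _, move →, go to s1
s1 | _[c]baca   read c → write _, move ←, go to s2
s2 | [_]_baca   read _ → write a, move →, go to s0
s0 | a[_]baca   read _ → write b, move ←, go to s0
s0 | [a]bbaca
M halts after 4 transitions.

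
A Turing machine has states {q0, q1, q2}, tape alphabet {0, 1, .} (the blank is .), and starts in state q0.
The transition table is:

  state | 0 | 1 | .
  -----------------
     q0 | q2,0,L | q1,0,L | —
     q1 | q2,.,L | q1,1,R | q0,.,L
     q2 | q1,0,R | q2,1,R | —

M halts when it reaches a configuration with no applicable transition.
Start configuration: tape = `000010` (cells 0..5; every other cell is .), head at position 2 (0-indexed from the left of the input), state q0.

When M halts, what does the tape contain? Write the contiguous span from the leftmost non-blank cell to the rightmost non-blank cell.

0..010

q0 | .00[0]010   read 0 → write 0, move L, go to q2
q2 | .0[0]0010   read 0 → write 0, move R, go to q1
q1 | .00[0]010   read 0 → write ., move L, go to q2
q2 | .0[0].010   read 0 → write 0, move R, go to q1
q1 | .00[.]010   read . → write ., move L, go to q0
q0 | .0[0].010   read 0 → write 0, move L, go to q2
q2 | .[0]0.010   read 0 → write 0, move R, go to q1
q1 | .0[0].010   read 0 → write ., move L, go to q2
q2 | .[0]..010   read 0 → write 0, move R, go to q1
q1 | .0[.].010   read . → write ., move L, go to q0
q0 | .[0]..010   read 0 → write 0, move L, go to q2
q2 | [.]0..010
The non-blank tape span at halt is 0..010.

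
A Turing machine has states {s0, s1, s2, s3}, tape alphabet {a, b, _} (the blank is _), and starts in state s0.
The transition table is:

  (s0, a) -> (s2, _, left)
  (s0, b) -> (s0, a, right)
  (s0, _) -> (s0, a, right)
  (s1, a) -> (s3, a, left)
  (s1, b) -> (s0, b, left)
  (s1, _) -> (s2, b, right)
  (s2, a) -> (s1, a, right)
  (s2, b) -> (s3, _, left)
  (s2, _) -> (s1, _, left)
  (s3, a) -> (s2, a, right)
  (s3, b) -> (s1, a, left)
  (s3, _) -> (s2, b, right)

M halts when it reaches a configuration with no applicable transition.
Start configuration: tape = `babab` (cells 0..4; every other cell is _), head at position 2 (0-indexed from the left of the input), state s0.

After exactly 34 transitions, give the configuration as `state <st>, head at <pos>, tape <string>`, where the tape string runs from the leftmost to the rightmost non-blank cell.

s0 | ba[b]ab_   read b → write a, move right, go to s0
s0 | baa[a]b_   read a → write _, move left, go to s2
s2 | ba[a]_b_   read a → write a, move right, go to s1
s1 | baa[_]b_   read _ → write b, move right, go to s2
s2 | baab[b]_   read b → write _, move left, go to s3
s3 | baa[b]__   read b → write a, move left, go to s1
s1 | ba[a]a__   read a → write a, move left, go to s3
s3 | b[a]aa__   read a → write a, move right, go to s2
s2 | ba[a]a__   read a → write a, move right, go to s1
s1 | baa[a]__   read a → write a, move left, go to s3
s3 | ba[a]a__   read a → write a, move right, go to s2
s2 | baa[a]__   read a → write a, move right, go to s1
s1 | baaa[_]_   read _ → write b, move right, go to s2
s2 | baaab[_]   read _ → write _, move left, go to s1
s1 | baaa[b]_   read b → write b, move left, go to s0
s0 | baa[a]b_   read a → write _, move left, go to s2
s2 | ba[a]_b_   read a → write a, move right, go to s1
s1 | baa[_]b_   read _ → write b, move right, go to s2
s2 | baab[b]_   read b → write _, move left, go to s3
s3 | baa[b]__   read b → write a, move left, go to s1
s1 | ba[a]a__   read a → write a, move left, go to s3
s3 | b[a]aa__   read a → write a, move right, go to s2
s2 | ba[a]a__   read a → write a, move right, go to s1
s1 | baa[a]__   read a → write a, move left, go to s3
s3 | ba[a]a__   read a → write a, move right, go to s2
s2 | baa[a]__   read a → write a, move right, go to s1
s1 | baaa[_]_   read _ → write b, move right, go to s2
s2 | baaab[_]   read _ → write _, move left, go to s1
s1 | baaa[b]_   read b → write b, move left, go to s0
s0 | baa[a]b_   read a → write _, move left, go to s2
s2 | ba[a]_b_   read a → write a, move right, go to s1
s1 | baa[_]b_   read _ → write b, move right, go to s2
s2 | baab[b]_   read b → write _, move left, go to s3
s3 | baa[b]__   read b → write a, move left, go to s1
s1 | ba[a]a__
After 34 steps: state s1, head at 2, tape baaa.

state s1, head at 2, tape baaa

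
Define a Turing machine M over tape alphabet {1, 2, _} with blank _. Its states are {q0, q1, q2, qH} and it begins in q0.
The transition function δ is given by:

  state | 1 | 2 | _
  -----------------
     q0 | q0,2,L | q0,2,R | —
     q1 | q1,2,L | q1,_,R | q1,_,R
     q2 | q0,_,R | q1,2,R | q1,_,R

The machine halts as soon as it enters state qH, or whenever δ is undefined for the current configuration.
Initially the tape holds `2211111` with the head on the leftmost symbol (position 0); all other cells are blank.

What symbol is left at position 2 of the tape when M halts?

2

state=q0 head=0 tape=[2]211111_   (q0,2)→(q0,2,R)
state=q0 head=1 tape=2[2]11111_   (q0,2)→(q0,2,R)
state=q0 head=2 tape=22[1]1111_   (q0,1)→(q0,2,L)
state=q0 head=1 tape=2[2]21111_   (q0,2)→(q0,2,R)
state=q0 head=2 tape=22[2]1111_   (q0,2)→(q0,2,R)
state=q0 head=3 tape=222[1]111_   (q0,1)→(q0,2,L)
state=q0 head=2 tape=22[2]2111_   (q0,2)→(q0,2,R)
state=q0 head=3 tape=222[2]111_   (q0,2)→(q0,2,R)
state=q0 head=4 tape=2222[1]11_   (q0,1)→(q0,2,L)
state=q0 head=3 tape=222[2]211_   (q0,2)→(q0,2,R)
state=q0 head=4 tape=2222[2]11_   (q0,2)→(q0,2,R)
state=q0 head=5 tape=22222[1]1_   (q0,1)→(q0,2,L)
state=q0 head=4 tape=2222[2]21_   (q0,2)→(q0,2,R)
state=q0 head=5 tape=22222[2]1_   (q0,2)→(q0,2,R)
state=q0 head=6 tape=222222[1]_   (q0,1)→(q0,2,L)
state=q0 head=5 tape=22222[2]2_   (q0,2)→(q0,2,R)
state=q0 head=6 tape=222222[2]_   (q0,2)→(q0,2,R)
state=q0 head=7 tape=2222222[_]
Cell 2 holds 2 when M halts.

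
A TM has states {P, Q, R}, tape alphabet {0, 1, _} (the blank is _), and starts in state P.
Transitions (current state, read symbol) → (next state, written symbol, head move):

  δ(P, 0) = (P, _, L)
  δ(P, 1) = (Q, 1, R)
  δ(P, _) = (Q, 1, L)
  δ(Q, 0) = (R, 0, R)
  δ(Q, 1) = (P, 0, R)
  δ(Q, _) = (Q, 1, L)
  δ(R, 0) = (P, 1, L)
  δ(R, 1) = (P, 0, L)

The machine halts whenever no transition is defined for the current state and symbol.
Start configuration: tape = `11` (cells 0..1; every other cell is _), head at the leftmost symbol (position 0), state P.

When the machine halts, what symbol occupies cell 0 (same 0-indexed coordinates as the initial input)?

0

P | [1]1__   read 1 → write 1, move R, go to Q
Q | 1[1]__   read 1 → write 0, move R, go to P
P | 10[_]_   read _ → write 1, move L, go to Q
Q | 1[0]1_   read 0 → write 0, move R, go to R
R | 10[1]_   read 1 → write 0, move L, go to P
P | 1[0]0_   read 0 → write _, move L, go to P
P | [1]_0_   read 1 → write 1, move R, go to Q
Q | 1[_]0_   read _ → write 1, move L, go to Q
Q | [1]10_   read 1 → write 0, move R, go to P
P | 0[1]0_   read 1 → write 1, move R, go to Q
Q | 01[0]_   read 0 → write 0, move R, go to R
R | 010[_]
Cell 0 holds 0 when M halts.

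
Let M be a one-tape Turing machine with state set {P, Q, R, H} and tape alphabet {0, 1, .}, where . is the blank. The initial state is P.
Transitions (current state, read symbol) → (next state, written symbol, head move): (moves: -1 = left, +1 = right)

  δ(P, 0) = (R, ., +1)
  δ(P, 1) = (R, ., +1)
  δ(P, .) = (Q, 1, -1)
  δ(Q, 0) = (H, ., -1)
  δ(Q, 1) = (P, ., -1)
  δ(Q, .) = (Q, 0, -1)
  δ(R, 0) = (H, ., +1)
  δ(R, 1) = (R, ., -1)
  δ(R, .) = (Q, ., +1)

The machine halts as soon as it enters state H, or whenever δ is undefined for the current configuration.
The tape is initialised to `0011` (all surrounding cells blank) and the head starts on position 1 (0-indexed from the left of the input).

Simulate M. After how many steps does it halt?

6

state=P head=1 tape=.0[0]11   (P,0)→(R,.,+1)
state=R head=2 tape=.0.[1]1   (R,1)→(R,.,-1)
state=R head=1 tape=.0[.].1   (R,.)→(Q,.,+1)
state=Q head=2 tape=.0.[.]1   (Q,.)→(Q,0,-1)
state=Q head=1 tape=.0[.]01   (Q,.)→(Q,0,-1)
state=Q head=0 tape=.[0]001   (Q,0)→(H,.,-1)
state=H head=-1 tape=[.].001
M halts after 6 transitions.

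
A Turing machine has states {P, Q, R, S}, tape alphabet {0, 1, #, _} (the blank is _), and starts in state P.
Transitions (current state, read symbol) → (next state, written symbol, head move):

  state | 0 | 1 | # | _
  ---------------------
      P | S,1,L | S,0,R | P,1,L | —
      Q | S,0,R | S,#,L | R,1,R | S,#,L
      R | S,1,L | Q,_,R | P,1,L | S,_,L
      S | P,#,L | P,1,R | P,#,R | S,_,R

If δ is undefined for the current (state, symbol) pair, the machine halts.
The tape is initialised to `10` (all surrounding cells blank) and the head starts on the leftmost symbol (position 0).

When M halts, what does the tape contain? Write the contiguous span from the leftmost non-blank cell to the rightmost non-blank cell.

P | _[1]0_   read 1 → write 0, move R, go to S
S | _0[0]_   read 0 → write #, move L, go to P
P | _[0]#_   read 0 → write 1, move L, go to S
S | [_]1#_   read _ → write _, move R, go to S
S | _[1]#_   read 1 → write 1, move R, go to P
P | _1[#]_   read # → write 1, move L, go to P
P | _[1]1_   read 1 → write 0, move R, go to S
S | _0[1]_   read 1 → write 1, move R, go to P
P | _01[_]
The non-blank tape span at halt is 01.

01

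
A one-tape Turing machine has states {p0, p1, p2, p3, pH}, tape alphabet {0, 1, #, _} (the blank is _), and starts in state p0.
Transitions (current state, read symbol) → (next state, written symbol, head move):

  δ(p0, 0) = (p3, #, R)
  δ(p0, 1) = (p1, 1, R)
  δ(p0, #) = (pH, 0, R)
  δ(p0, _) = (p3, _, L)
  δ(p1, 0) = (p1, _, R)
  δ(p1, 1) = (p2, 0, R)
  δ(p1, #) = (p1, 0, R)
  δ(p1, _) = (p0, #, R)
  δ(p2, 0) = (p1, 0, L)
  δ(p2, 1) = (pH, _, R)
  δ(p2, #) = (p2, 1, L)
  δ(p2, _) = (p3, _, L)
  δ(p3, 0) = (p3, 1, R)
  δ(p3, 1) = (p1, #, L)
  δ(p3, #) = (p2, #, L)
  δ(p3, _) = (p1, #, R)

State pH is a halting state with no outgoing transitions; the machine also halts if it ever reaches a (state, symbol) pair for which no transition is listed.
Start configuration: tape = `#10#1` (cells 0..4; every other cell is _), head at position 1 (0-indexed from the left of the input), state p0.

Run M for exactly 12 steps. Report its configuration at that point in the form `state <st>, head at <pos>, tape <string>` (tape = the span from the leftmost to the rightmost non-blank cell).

state pH, head at 5, tape #1_0_1#

state=p0 head=1 tape=#[1]0#1___   (p0,1)→(p1,1,R)
state=p1 head=2 tape=#1[0]#1___   (p1,0)→(p1,_,R)
state=p1 head=3 tape=#1_[#]1___   (p1,#)→(p1,0,R)
state=p1 head=4 tape=#1_0[1]___   (p1,1)→(p2,0,R)
state=p2 head=5 tape=#1_00[_]__   (p2,_)→(p3,_,L)
state=p3 head=4 tape=#1_0[0]___   (p3,0)→(p3,1,R)
state=p3 head=5 tape=#1_01[_]__   (p3,_)→(p1,#,R)
state=p1 head=6 tape=#1_01#[_]_   (p1,_)→(p0,#,R)
state=p0 head=7 tape=#1_01##[_]   (p0,_)→(p3,_,L)
state=p3 head=6 tape=#1_01#[#]_   (p3,#)→(p2,#,L)
state=p2 head=5 tape=#1_01[#]#_   (p2,#)→(p2,1,L)
state=p2 head=4 tape=#1_0[1]1#_   (p2,1)→(pH,_,R)
state=pH head=5 tape=#1_0_[1]#_
After 12 steps: state pH, head at 5, tape #1_0_1#.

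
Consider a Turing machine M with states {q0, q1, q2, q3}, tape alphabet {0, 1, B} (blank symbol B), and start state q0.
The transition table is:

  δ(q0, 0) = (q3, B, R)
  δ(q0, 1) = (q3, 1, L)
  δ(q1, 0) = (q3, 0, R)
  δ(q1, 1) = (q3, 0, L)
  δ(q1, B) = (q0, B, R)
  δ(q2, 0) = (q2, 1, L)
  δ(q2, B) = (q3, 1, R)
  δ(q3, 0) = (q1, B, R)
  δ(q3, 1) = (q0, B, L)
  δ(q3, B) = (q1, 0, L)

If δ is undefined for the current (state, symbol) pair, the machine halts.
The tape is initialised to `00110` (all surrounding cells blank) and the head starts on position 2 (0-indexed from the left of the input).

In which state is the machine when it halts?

state=q0 head=2 tape=00[1]10BB   (q0,1)→(q3,1,L)
state=q3 head=1 tape=0[0]110BB   (q3,0)→(q1,B,R)
state=q1 head=2 tape=0B[1]10BB   (q1,1)→(q3,0,L)
state=q3 head=1 tape=0[B]010BB   (q3,B)→(q1,0,L)
state=q1 head=0 tape=[0]0010BB   (q1,0)→(q3,0,R)
state=q3 head=1 tape=0[0]010BB   (q3,0)→(q1,B,R)
state=q1 head=2 tape=0B[0]10BB   (q1,0)→(q3,0,R)
state=q3 head=3 tape=0B0[1]0BB   (q3,1)→(q0,B,L)
state=q0 head=2 tape=0B[0]B0BB   (q0,0)→(q3,B,R)
state=q3 head=3 tape=0BB[B]0BB   (q3,B)→(q1,0,L)
state=q1 head=2 tape=0B[B]00BB   (q1,B)→(q0,B,R)
state=q0 head=3 tape=0BB[0]0BB   (q0,0)→(q3,B,R)
state=q3 head=4 tape=0BBB[0]BB   (q3,0)→(q1,B,R)
state=q1 head=5 tape=0BBBB[B]B   (q1,B)→(q0,B,R)
state=q0 head=6 tape=0BBBBB[B]
No transition is defined for (q0, B); M halts in state q0.

q0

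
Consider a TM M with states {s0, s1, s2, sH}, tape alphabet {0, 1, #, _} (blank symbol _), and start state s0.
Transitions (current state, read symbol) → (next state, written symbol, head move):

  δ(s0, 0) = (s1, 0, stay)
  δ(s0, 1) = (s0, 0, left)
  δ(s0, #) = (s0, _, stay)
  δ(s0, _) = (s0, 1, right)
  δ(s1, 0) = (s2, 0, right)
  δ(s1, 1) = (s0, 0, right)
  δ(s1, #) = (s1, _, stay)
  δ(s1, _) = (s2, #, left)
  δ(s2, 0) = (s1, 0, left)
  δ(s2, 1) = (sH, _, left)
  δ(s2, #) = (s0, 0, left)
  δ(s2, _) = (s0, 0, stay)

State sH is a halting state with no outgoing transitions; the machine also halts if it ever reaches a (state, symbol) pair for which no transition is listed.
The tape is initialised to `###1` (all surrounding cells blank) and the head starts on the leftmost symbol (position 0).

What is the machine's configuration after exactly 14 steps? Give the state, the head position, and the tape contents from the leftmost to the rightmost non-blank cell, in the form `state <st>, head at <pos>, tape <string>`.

s0 | _[#]##1   read # → write _, move stay, go to s0
s0 | _[_]##1   read _ → write 1, move right, go to s0
s0 | _1[#]#1   read # → write _, move stay, go to s0
s0 | _1[_]#1   read _ → write 1, move right, go to s0
s0 | _11[#]1   read # → write _, move stay, go to s0
s0 | _11[_]1   read _ → write 1, move right, go to s0
s0 | _111[1]   read 1 → write 0, move left, go to s0
s0 | _11[1]0   read 1 → write 0, move left, go to s0
s0 | _1[1]00   read 1 → write 0, move left, go to s0
s0 | _[1]000   read 1 → write 0, move left, go to s0
s0 | [_]0000   read _ → write 1, move right, go to s0
s0 | 1[0]000   read 0 → write 0, move stay, go to s1
s1 | 1[0]000   read 0 → write 0, move right, go to s2
s2 | 10[0]00   read 0 → write 0, move left, go to s1
s1 | 1[0]000
After 14 steps: state s1, head at 0, tape 10000.

state s1, head at 0, tape 10000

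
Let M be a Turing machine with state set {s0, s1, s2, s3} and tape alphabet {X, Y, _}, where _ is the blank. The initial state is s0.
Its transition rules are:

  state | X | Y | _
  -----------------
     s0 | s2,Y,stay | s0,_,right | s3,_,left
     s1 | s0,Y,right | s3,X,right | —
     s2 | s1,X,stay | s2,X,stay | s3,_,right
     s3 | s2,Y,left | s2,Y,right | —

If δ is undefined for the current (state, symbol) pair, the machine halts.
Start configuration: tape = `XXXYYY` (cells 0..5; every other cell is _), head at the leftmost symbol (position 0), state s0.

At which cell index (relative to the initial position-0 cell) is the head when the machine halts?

s0 | [X]XXYYY_   read X → write Y, move stay, go to s2
s2 | [Y]XXYYY_   read Y → write X, move stay, go to s2
s2 | [X]XXYYY_   read X → write X, move stay, go to s1
s1 | [X]XXYYY_   read X → write Y, move right, go to s0
s0 | Y[X]XYYY_   read X → write Y, move stay, go to s2
s2 | Y[Y]XYYY_   read Y → write X, move stay, go to s2
s2 | Y[X]XYYY_   read X → write X, move stay, go to s1
s1 | Y[X]XYYY_   read X → write Y, move right, go to s0
s0 | YY[X]YYY_   read X → write Y, move stay, go to s2
s2 | YY[Y]YYY_   read Y → write X, move stay, go to s2
s2 | YY[X]YYY_   read X → write X, move stay, go to s1
s1 | YY[X]YYY_   read X → write Y, move right, go to s0
s0 | YYY[Y]YY_   read Y → write _, move right, go to s0
s0 | YYY_[Y]Y_   read Y → write _, move right, go to s0
s0 | YYY__[Y]_   read Y → write _, move right, go to s0
s0 | YYY___[_]   read _ → write _, move left, go to s3
s3 | YYY__[_]_
At halt the head is at cell 5.

5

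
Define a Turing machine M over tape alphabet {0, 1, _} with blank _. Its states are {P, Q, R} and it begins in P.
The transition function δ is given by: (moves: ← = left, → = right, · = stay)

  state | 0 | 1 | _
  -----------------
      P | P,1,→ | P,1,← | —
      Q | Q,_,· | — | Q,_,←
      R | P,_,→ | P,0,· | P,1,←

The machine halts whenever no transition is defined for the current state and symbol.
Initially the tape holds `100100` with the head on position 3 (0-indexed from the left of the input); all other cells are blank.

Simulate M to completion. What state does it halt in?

state=P head=3 tape=_100[1]00   (P,1)→(P,1,←)
state=P head=2 tape=_10[0]100   (P,0)→(P,1,→)
state=P head=3 tape=_101[1]00   (P,1)→(P,1,←)
state=P head=2 tape=_10[1]100   (P,1)→(P,1,←)
state=P head=1 tape=_1[0]1100   (P,0)→(P,1,→)
state=P head=2 tape=_11[1]100   (P,1)→(P,1,←)
state=P head=1 tape=_1[1]1100   (P,1)→(P,1,←)
state=P head=0 tape=_[1]11100   (P,1)→(P,1,←)
state=P head=-1 tape=[_]111100
No transition is defined for (P, _); M halts in state P.

P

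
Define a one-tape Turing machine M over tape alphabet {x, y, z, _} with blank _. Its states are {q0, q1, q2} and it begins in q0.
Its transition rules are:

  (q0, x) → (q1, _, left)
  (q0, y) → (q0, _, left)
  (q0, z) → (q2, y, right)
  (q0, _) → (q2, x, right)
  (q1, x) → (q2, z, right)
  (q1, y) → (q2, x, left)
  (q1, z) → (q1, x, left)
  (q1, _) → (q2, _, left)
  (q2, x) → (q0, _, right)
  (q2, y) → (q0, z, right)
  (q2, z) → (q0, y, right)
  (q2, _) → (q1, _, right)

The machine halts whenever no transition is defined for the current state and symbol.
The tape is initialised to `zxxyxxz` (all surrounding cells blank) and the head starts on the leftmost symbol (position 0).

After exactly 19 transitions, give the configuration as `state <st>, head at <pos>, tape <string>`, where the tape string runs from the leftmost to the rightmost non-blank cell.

state=q0 head=0 tape=[z]xxyxxz   (q0,z)→(q2,y,right)
state=q2 head=1 tape=y[x]xyxxz   (q2,x)→(q0,_,right)
state=q0 head=2 tape=y_[x]yxxz   (q0,x)→(q1,_,left)
state=q1 head=1 tape=y[_]_yxxz   (q1,_)→(q2,_,left)
state=q2 head=0 tape=[y]__yxxz   (q2,y)→(q0,z,right)
state=q0 head=1 tape=z[_]_yxxz   (q0,_)→(q2,x,right)
state=q2 head=2 tape=zx[_]yxxz   (q2,_)→(q1,_,right)
state=q1 head=3 tape=zx_[y]xxz   (q1,y)→(q2,x,left)
state=q2 head=2 tape=zx[_]xxxz   (q2,_)→(q1,_,right)
state=q1 head=3 tape=zx_[x]xxz   (q1,x)→(q2,z,right)
state=q2 head=4 tape=zx_z[x]xz   (q2,x)→(q0,_,right)
state=q0 head=5 tape=zx_z_[x]z   (q0,x)→(q1,_,left)
state=q1 head=4 tape=zx_z[_]_z   (q1,_)→(q2,_,left)
state=q2 head=3 tape=zx_[z]__z   (q2,z)→(q0,y,right)
state=q0 head=4 tape=zx_y[_]_z   (q0,_)→(q2,x,right)
state=q2 head=5 tape=zx_yx[_]z   (q2,_)→(q1,_,right)
state=q1 head=6 tape=zx_yx_[z]   (q1,z)→(q1,x,left)
state=q1 head=5 tape=zx_yx[_]x   (q1,_)→(q2,_,left)
state=q2 head=4 tape=zx_y[x]_x   (q2,x)→(q0,_,right)
state=q0 head=5 tape=zx_y_[_]x
After 19 steps: state q0, head at 5, tape zx_y__x.

state q0, head at 5, tape zx_y__x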